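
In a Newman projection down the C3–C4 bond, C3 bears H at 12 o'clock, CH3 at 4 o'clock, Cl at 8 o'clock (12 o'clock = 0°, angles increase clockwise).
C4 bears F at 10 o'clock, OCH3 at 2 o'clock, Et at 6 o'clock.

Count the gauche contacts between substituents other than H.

4

Non-H gauche pairs: CH3(120°)/OCH3(60°); CH3(120°)/Et(180°); Cl(240°)/F(300°); Cl(240°)/Et(180°) — 4 interactions.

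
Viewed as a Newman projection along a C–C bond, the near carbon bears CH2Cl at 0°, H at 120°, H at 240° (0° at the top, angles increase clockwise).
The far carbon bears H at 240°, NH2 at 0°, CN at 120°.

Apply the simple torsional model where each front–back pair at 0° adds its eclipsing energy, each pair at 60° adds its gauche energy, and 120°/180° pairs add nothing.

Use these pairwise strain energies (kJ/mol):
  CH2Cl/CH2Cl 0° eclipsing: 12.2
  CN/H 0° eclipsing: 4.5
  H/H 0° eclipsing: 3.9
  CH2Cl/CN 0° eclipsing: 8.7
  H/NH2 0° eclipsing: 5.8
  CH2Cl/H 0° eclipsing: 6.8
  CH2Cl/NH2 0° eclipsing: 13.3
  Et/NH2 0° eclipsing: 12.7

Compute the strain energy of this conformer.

This conformer (eclipsed): CH2Cl–NH2 eclipsed, H–CN eclipsed, H–H eclipsed; 13.3 + 4.5 + 3.9 = 21.7 kJ/mol.

21.7 kJ/mol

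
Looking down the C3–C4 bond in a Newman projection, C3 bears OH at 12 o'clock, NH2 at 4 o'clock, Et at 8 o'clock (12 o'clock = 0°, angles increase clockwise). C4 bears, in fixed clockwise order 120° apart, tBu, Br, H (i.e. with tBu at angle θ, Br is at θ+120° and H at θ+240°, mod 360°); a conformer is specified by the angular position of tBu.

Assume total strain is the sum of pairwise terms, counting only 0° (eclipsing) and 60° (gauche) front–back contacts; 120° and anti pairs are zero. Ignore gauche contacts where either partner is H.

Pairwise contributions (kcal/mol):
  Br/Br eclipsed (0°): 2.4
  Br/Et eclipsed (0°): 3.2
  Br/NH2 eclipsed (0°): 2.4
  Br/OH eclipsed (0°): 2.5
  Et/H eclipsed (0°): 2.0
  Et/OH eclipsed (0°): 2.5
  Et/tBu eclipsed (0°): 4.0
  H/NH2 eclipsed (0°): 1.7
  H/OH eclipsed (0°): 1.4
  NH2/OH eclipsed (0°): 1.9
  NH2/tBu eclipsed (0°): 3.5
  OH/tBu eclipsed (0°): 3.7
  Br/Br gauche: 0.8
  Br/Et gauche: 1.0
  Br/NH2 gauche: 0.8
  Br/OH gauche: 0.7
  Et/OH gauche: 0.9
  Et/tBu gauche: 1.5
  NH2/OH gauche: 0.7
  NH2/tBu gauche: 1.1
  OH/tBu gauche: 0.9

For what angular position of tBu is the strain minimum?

60°

tBu at 0° (eclipsed): OH–tBu eclipsed, NH2–Br eclipsed, Et–H eclipsed; 3.7 + 2.4 + 2.0 = 8.1 kcal/mol.
tBu at 60° (staggered): OH–tBu gauche, NH2–tBu gauche, NH2–Br gauche, Et–Br gauche; 0.9 + 1.1 + 0.8 + 1.0 = 3.8 kcal/mol.
tBu at 120° (eclipsed): OH–H eclipsed, NH2–tBu eclipsed, Et–Br eclipsed; 1.4 + 3.5 + 3.2 = 8.1 kcal/mol.
tBu at 180° (staggered): OH–Br gauche, NH2–tBu gauche, Et–tBu gauche, Et–Br gauche; 0.7 + 1.1 + 1.5 + 1.0 = 4.3 kcal/mol.
tBu at 240° (eclipsed): OH–Br eclipsed, NH2–H eclipsed, Et–tBu eclipsed; 2.5 + 1.7 + 4.0 = 8.2 kcal/mol.
tBu at 300° (staggered): OH–tBu gauche, OH–Br gauche, NH2–Br gauche, Et–tBu gauche; 0.9 + 0.7 + 0.8 + 1.5 = 3.9 kcal/mol.
The minimum (3.8 kcal/mol) occurs with tBu at 60°.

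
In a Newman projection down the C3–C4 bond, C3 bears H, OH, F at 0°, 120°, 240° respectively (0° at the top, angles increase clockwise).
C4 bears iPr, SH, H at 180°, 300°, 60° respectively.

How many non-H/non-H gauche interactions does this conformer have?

3

Non-H gauche pairs: OH(120°)/iPr(180°); F(240°)/iPr(180°); F(240°)/SH(300°) — 3 interactions.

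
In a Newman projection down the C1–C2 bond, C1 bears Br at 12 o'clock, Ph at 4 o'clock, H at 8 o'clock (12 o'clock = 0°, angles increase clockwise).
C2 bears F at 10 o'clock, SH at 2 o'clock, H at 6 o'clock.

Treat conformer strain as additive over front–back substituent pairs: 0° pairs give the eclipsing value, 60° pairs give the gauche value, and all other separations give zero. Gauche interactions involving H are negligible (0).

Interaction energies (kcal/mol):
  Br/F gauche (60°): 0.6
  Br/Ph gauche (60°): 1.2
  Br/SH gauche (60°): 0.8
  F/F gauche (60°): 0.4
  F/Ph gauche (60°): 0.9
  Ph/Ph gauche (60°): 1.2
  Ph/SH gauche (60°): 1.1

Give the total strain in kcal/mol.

2.5 kcal/mol

This conformer (staggered): Br–F gauche, Br–SH gauche, Ph–SH gauche; 0.6 + 0.8 + 1.1 = 2.5 kcal/mol.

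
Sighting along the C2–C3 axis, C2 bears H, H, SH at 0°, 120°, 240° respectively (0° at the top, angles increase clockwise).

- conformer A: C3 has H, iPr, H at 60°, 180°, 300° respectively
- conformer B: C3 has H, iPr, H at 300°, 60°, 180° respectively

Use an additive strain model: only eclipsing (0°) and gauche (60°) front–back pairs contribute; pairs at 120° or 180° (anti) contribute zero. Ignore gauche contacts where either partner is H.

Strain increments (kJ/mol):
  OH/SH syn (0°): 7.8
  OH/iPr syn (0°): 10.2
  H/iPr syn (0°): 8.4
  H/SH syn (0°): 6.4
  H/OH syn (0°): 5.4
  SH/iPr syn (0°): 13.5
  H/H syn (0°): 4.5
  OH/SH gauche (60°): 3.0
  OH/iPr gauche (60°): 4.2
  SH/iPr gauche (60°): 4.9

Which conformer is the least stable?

A

A (staggered): SH–iPr gauche; 4.9 = 4.9 kJ/mol.
B (staggered): no non-H gauche contacts → 0.0 kJ/mol.
A has the highest total (4.9 kJ/mol).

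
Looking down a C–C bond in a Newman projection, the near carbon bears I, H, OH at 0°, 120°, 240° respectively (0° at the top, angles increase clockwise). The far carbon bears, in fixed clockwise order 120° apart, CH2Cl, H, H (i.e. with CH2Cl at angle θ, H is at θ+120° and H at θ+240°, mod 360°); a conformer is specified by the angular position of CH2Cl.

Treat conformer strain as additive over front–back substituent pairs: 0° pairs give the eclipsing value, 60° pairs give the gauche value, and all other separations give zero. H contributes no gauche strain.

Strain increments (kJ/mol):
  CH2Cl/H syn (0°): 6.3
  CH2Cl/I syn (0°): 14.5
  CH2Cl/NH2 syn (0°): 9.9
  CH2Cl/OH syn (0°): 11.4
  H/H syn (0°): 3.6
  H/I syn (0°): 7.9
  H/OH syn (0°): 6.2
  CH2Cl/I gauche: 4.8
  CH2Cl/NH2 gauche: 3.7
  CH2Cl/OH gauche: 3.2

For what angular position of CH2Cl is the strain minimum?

CH2Cl at 0° is eclipsed. I at 0° is eclipsed with CH2Cl at 0° (14.5); H at 120° is eclipsed with H at 120° (3.6); OH at 240° is eclipsed with H at 240° (6.2). Total 24.3 kJ/mol.
CH2Cl at 60° is staggered. I at 0° is gauche with CH2Cl at 60° (4.8). Total 4.8 kJ/mol.
CH2Cl at 120° is eclipsed. I at 0° is eclipsed with H at 0° (7.9); H at 120° is eclipsed with CH2Cl at 120° (6.3); OH at 240° is eclipsed with H at 240° (6.2). Total 20.4 kJ/mol.
CH2Cl at 180° is staggered. OH at 240° is gauche with CH2Cl at 180° (3.2). Total 3.2 kJ/mol.
CH2Cl at 240° is eclipsed. I at 0° is eclipsed with H at 0° (7.9); H at 120° is eclipsed with H at 120° (3.6); OH at 240° is eclipsed with CH2Cl at 240° (11.4). Total 22.9 kJ/mol.
CH2Cl at 300° is staggered. I at 0° is gauche with CH2Cl at 300° (4.8); OH at 240° is gauche with CH2Cl at 300° (3.2). Total 8.0 kJ/mol.
The minimum (3.2 kJ/mol) occurs with CH2Cl at 180°.

180°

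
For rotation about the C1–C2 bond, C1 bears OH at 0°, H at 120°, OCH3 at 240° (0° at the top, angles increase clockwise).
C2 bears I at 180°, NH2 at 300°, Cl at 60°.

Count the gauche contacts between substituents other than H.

Non-H gauche pairs: OH(0°)/NH2(300°); OH(0°)/Cl(60°); OCH3(240°)/I(180°); OCH3(240°)/NH2(300°) — 4 interactions.

4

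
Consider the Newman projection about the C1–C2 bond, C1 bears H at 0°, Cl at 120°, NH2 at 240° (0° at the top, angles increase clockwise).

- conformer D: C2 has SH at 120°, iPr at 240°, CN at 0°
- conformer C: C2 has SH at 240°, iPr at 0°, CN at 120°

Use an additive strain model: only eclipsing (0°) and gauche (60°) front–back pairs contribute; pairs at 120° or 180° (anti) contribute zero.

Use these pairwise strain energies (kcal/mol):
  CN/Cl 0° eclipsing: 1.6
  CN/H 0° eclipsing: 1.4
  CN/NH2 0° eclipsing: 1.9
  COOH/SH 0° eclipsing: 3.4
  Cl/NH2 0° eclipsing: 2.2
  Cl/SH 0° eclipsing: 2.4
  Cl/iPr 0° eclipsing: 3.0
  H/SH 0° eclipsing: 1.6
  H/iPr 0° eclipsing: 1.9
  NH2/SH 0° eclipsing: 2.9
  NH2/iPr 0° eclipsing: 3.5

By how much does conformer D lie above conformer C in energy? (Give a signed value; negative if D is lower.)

+0.9 kcal/mol

D is eclipsed. H at 0° is eclipsed with CN at 0° (1.4); Cl at 120° is eclipsed with SH at 120° (2.4); NH2 at 240° is eclipsed with iPr at 240° (3.5). Total 7.3 kcal/mol.
C is eclipsed. H at 0° is eclipsed with iPr at 0° (1.9); Cl at 120° is eclipsed with CN at 120° (1.6); NH2 at 240° is eclipsed with SH at 240° (2.9). Total 6.4 kcal/mol.
E(D) − E(C) = 7.3 − 6.4 = +0.9 kcal/mol.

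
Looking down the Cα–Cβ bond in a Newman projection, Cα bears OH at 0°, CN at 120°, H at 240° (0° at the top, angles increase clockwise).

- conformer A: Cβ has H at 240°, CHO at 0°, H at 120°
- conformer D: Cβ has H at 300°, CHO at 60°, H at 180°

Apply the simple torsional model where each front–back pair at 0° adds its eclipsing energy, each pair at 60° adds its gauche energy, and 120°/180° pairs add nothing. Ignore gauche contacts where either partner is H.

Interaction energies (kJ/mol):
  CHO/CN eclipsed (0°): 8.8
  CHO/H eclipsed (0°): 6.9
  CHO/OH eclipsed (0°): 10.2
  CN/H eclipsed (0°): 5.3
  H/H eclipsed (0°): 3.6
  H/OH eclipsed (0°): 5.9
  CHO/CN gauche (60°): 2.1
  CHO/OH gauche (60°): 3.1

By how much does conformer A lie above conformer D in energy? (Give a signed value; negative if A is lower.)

+13.9 kJ/mol

A (eclipsed): OH(0°)/CHO(0°) eclipsed 10.2; CN(120°)/H(120°) eclipsed 5.3; H(240°)/H(240°) eclipsed 3.6 → 19.1 kJ/mol.
D (staggered): OH(0°)/CHO(60°) gauche 3.1; CN(120°)/CHO(60°) gauche 2.1 → 5.2 kJ/mol.
E(A) − E(D) = 19.1 − 5.2 = +13.9 kJ/mol.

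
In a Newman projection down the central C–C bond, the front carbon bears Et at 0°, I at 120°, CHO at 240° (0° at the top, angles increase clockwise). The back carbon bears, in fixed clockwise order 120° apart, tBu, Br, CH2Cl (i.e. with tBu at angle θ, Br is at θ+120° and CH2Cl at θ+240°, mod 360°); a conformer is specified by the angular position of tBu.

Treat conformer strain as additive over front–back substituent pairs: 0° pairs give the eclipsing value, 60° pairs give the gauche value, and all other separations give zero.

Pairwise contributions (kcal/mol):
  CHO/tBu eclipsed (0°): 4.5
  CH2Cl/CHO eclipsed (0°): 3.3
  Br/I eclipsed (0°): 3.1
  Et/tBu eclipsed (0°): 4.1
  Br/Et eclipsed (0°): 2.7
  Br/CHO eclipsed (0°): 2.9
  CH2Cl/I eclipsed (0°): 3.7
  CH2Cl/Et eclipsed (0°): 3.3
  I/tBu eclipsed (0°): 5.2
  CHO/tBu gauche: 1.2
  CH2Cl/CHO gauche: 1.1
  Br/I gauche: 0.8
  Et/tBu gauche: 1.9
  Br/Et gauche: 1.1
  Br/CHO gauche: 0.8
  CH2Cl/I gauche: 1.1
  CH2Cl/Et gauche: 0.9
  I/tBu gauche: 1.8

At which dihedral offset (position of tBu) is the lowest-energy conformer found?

tBu at 0° is eclipsed. Et at 0° is eclipsed with tBu at 0° (4.1); I at 120° is eclipsed with Br at 120° (3.1); CHO at 240° is eclipsed with CH2Cl at 240° (3.3). Total 10.5 kcal/mol.
tBu at 60° is staggered. Et at 0° is gauche with tBu at 60° (1.9); Et at 0° is gauche with CH2Cl at 300° (0.9); I at 120° is gauche with tBu at 60° (1.8); I at 120° is gauche with Br at 180° (0.8); CHO at 240° is gauche with Br at 180° (0.8); CHO at 240° is gauche with CH2Cl at 300° (1.1). Total 7.3 kcal/mol.
tBu at 120° is eclipsed. Et at 0° is eclipsed with CH2Cl at 0° (3.3); I at 120° is eclipsed with tBu at 120° (5.2); CHO at 240° is eclipsed with Br at 240° (2.9). Total 11.4 kcal/mol.
tBu at 180° is staggered. Et at 0° is gauche with Br at 300° (1.1); Et at 0° is gauche with CH2Cl at 60° (0.9); I at 120° is gauche with tBu at 180° (1.8); I at 120° is gauche with CH2Cl at 60° (1.1); CHO at 240° is gauche with tBu at 180° (1.2); CHO at 240° is gauche with Br at 300° (0.8). Total 6.9 kcal/mol.
tBu at 240° is eclipsed. Et at 0° is eclipsed with Br at 0° (2.7); I at 120° is eclipsed with CH2Cl at 120° (3.7); CHO at 240° is eclipsed with tBu at 240° (4.5). Total 10.9 kcal/mol.
tBu at 300° is staggered. Et at 0° is gauche with tBu at 300° (1.9); Et at 0° is gauche with Br at 60° (1.1); I at 120° is gauche with Br at 60° (0.8); I at 120° is gauche with CH2Cl at 180° (1.1); CHO at 240° is gauche with tBu at 300° (1.2); CHO at 240° is gauche with CH2Cl at 180° (1.1). Total 7.2 kcal/mol.
The minimum (6.9 kcal/mol) occurs with tBu at 180°.

180°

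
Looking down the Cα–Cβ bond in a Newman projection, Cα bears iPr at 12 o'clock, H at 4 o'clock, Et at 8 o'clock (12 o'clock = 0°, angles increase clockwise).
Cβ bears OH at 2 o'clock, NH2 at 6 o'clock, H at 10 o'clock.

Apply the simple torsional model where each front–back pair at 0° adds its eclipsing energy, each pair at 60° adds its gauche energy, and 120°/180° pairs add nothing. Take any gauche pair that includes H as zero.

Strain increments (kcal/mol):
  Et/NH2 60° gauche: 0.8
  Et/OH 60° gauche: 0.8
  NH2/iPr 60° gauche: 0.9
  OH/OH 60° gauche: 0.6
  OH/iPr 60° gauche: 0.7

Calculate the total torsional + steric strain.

This conformer (staggered): iPr–OH gauche, Et–NH2 gauche; 0.7 + 0.8 = 1.5 kcal/mol.

1.5 kcal/mol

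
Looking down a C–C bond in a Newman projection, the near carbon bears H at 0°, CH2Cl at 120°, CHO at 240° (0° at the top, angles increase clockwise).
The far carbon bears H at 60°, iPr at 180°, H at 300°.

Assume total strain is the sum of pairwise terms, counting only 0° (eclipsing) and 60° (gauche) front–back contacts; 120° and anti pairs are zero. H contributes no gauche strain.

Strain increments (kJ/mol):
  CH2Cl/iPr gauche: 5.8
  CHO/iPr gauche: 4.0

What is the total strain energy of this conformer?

9.8 kJ/mol

This conformer is staggered. CH2Cl at 120° is gauche with iPr at 180° (5.8); CHO at 240° is gauche with iPr at 180° (4.0). Total 9.8 kJ/mol.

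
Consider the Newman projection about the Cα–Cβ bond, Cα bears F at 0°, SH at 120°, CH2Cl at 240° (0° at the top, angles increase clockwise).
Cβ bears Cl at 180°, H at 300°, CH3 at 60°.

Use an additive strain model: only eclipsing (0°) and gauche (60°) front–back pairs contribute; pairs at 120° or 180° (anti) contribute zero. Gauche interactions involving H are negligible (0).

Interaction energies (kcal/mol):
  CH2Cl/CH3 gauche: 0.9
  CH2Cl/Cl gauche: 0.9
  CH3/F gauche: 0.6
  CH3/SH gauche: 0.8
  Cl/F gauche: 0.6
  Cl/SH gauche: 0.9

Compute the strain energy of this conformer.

3.2 kcal/mol

This conformer (staggered): F–CH3 gauche, SH–Cl gauche, SH–CH3 gauche, CH2Cl–Cl gauche; 0.6 + 0.9 + 0.8 + 0.9 = 3.2 kcal/mol.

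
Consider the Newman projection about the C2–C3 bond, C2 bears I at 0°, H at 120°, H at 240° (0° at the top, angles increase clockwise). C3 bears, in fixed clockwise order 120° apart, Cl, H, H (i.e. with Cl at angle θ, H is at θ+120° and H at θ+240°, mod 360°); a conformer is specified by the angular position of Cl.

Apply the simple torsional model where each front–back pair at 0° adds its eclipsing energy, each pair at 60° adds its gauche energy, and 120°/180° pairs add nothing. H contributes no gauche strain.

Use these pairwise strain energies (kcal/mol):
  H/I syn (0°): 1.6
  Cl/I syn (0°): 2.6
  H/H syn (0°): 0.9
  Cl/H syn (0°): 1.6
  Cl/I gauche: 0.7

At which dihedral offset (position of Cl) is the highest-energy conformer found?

0°

Cl at 0° is eclipsed. I at 0° is eclipsed with Cl at 0° (2.6); H at 120° is eclipsed with H at 120° (0.9); H at 240° is eclipsed with H at 240° (0.9). Total 4.4 kcal/mol.
Cl at 60° is staggered. I at 0° is gauche with Cl at 60° (0.7). Total 0.7 kcal/mol.
Cl at 120° is eclipsed. I at 0° is eclipsed with H at 0° (1.6); H at 120° is eclipsed with Cl at 120° (1.6); H at 240° is eclipsed with H at 240° (0.9). Total 4.1 kcal/mol.
Cl at 180° (staggered): no non-H gauche contacts → 0.0 kcal/mol.
Cl at 240° is eclipsed. I at 0° is eclipsed with H at 0° (1.6); H at 120° is eclipsed with H at 120° (0.9); H at 240° is eclipsed with Cl at 240° (1.6). Total 4.1 kcal/mol.
Cl at 300° is staggered. I at 0° is gauche with Cl at 300° (0.7). Total 0.7 kcal/mol.
The maximum (4.4 kcal/mol) occurs with Cl at 0°.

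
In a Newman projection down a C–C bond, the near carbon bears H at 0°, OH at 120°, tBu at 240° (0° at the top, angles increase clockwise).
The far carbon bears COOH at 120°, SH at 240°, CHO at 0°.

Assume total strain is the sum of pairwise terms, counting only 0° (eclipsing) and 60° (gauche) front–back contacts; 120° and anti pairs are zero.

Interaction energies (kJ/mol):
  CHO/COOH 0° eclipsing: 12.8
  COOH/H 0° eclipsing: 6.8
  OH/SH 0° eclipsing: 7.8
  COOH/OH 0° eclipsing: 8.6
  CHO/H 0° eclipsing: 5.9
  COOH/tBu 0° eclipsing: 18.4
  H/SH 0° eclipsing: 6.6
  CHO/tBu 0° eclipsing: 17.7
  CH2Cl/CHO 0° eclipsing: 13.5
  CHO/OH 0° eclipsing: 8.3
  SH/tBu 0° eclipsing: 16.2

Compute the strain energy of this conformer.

30.7 kJ/mol

This conformer (eclipsed): H(0°)/CHO(0°) eclipsed 5.9; OH(120°)/COOH(120°) eclipsed 8.6; tBu(240°)/SH(240°) eclipsed 16.2 → 30.7 kJ/mol.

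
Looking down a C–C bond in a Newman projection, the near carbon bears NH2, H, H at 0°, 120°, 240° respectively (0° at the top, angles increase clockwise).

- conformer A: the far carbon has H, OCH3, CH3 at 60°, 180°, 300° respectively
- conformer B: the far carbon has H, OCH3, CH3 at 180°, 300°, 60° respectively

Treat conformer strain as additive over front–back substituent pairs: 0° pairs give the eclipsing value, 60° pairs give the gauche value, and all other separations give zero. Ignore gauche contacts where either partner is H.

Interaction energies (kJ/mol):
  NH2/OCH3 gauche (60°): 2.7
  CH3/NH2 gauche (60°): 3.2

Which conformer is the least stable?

B

A is staggered. NH2 at 0° is gauche with CH3 at 300° (3.2). Total 3.2 kJ/mol.
B is staggered. NH2 at 0° is gauche with OCH3 at 300° (2.7); NH2 at 0° is gauche with CH3 at 60° (3.2). Total 5.9 kJ/mol.
B has the highest total (5.9 kJ/mol).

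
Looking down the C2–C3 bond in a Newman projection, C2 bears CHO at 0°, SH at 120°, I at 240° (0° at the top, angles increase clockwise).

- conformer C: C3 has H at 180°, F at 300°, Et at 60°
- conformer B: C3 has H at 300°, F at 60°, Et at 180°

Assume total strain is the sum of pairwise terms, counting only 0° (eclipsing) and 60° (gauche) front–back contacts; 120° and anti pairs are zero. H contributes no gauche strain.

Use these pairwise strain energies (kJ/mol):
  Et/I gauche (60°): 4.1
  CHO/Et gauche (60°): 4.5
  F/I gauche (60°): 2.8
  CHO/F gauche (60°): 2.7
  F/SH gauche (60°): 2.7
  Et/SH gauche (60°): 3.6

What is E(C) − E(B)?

+0.5 kJ/mol

C (staggered): CHO(0°)/F(300°) gauche 2.7; CHO(0°)/Et(60°) gauche 4.5; SH(120°)/Et(60°) gauche 3.6; I(240°)/F(300°) gauche 2.8 → 13.6 kJ/mol.
B (staggered): CHO(0°)/F(60°) gauche 2.7; SH(120°)/F(60°) gauche 2.7; SH(120°)/Et(180°) gauche 3.6; I(240°)/Et(180°) gauche 4.1 → 13.1 kJ/mol.
E(C) − E(B) = 13.6 − 13.1 = +0.5 kJ/mol.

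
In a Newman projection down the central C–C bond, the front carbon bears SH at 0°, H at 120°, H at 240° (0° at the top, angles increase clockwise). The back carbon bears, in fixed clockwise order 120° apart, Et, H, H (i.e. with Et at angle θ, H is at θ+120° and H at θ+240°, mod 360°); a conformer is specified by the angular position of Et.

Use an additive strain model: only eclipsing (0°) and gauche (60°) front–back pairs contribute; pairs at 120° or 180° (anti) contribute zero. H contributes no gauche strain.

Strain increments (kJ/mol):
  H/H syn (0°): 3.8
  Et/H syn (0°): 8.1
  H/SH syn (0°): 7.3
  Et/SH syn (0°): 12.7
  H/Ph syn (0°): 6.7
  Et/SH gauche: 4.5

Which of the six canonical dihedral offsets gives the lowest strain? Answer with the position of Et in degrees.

Et at 0° (eclipsed): SH(0°)/Et(0°) eclipsed 12.7; H(120°)/H(120°) eclipsed 3.8; H(240°)/H(240°) eclipsed 3.8 → 20.3 kJ/mol.
Et at 60° (staggered): SH(0°)/Et(60°) gauche 4.5 → 4.5 kJ/mol.
Et at 120° (eclipsed): SH(0°)/H(0°) eclipsed 7.3; H(120°)/Et(120°) eclipsed 8.1; H(240°)/H(240°) eclipsed 3.8 → 19.2 kJ/mol.
Et at 180° (staggered): no non-H gauche contacts → 0.0 kJ/mol.
Et at 240° (eclipsed): SH(0°)/H(0°) eclipsed 7.3; H(120°)/H(120°) eclipsed 3.8; H(240°)/Et(240°) eclipsed 8.1 → 19.2 kJ/mol.
Et at 300° (staggered): SH(0°)/Et(300°) gauche 4.5 → 4.5 kJ/mol.
The minimum (0.0 kJ/mol) occurs with Et at 180°.

180°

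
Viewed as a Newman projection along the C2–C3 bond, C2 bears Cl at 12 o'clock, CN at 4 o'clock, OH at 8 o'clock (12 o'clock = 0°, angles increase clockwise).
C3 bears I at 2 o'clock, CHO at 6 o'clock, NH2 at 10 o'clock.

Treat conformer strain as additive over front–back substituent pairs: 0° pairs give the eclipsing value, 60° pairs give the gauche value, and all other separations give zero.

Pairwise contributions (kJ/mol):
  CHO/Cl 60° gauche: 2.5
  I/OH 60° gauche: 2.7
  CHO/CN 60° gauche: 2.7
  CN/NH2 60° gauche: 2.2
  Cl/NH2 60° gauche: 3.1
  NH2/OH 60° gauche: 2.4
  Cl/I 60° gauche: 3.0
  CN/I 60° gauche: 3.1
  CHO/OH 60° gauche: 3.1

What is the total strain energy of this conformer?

17.4 kJ/mol

This conformer is staggered. Cl at 0° is gauche with I at 60° (3.0); Cl at 0° is gauche with NH2 at 300° (3.1); CN at 120° is gauche with I at 60° (3.1); CN at 120° is gauche with CHO at 180° (2.7); OH at 240° is gauche with CHO at 180° (3.1); OH at 240° is gauche with NH2 at 300° (2.4). Total 17.4 kJ/mol.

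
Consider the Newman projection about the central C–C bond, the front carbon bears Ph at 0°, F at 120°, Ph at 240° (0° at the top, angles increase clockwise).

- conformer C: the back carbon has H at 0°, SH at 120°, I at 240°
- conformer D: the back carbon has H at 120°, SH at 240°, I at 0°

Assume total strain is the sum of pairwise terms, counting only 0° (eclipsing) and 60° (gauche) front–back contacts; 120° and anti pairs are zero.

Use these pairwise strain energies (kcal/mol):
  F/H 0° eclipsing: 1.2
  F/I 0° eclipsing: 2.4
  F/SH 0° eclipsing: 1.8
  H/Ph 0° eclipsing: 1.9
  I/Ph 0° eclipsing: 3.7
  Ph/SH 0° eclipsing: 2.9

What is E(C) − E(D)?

-0.4 kcal/mol

C (eclipsed): Ph–H eclipsed, F–SH eclipsed, Ph–I eclipsed; 1.9 + 1.8 + 3.7 = 7.4 kcal/mol.
D (eclipsed): Ph–I eclipsed, F–H eclipsed, Ph–SH eclipsed; 3.7 + 1.2 + 2.9 = 7.8 kcal/mol.
E(C) − E(D) = 7.4 − 7.8 = -0.4 kcal/mol.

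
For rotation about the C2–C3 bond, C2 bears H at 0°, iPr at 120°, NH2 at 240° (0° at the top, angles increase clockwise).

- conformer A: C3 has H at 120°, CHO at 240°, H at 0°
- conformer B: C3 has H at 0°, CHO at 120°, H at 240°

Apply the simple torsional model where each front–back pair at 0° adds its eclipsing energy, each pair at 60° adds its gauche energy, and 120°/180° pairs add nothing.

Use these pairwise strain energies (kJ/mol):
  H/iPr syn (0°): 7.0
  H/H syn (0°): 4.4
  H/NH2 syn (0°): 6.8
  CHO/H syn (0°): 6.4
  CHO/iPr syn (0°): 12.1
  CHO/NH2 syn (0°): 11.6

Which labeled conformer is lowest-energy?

A (eclipsed): H(0°)/H(0°) eclipsed 4.4; iPr(120°)/H(120°) eclipsed 7.0; NH2(240°)/CHO(240°) eclipsed 11.6 → 23.0 kJ/mol.
B (eclipsed): H(0°)/H(0°) eclipsed 4.4; iPr(120°)/CHO(120°) eclipsed 12.1; NH2(240°)/H(240°) eclipsed 6.8 → 23.3 kJ/mol.
A has the lowest total (23.0 kJ/mol).

A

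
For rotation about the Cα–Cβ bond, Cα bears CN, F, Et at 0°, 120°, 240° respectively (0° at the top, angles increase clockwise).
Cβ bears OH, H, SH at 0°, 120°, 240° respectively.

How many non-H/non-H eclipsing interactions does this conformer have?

Non-H eclipsing pairs: CN(0°)/OH(0°); Et(240°)/SH(240°) — 2 interactions.

2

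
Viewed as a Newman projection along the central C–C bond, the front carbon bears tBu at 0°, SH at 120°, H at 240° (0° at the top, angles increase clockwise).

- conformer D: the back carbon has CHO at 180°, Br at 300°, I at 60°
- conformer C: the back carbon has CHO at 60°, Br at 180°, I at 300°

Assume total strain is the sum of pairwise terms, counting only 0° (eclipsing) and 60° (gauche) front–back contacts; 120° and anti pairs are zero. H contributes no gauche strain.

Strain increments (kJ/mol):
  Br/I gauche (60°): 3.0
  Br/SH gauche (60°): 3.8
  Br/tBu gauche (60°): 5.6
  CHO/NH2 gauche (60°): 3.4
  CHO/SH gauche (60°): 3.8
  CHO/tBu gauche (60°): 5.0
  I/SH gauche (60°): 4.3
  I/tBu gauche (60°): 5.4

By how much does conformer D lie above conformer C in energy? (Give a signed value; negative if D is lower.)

+1.1 kJ/mol

D (staggered): tBu(0°)/Br(300°) gauche 5.6; tBu(0°)/I(60°) gauche 5.4; SH(120°)/CHO(180°) gauche 3.8; SH(120°)/I(60°) gauche 4.3 → 19.1 kJ/mol.
C (staggered): tBu(0°)/CHO(60°) gauche 5.0; tBu(0°)/I(300°) gauche 5.4; SH(120°)/CHO(60°) gauche 3.8; SH(120°)/Br(180°) gauche 3.8 → 18.0 kJ/mol.
E(D) − E(C) = 19.1 − 18.0 = +1.1 kJ/mol.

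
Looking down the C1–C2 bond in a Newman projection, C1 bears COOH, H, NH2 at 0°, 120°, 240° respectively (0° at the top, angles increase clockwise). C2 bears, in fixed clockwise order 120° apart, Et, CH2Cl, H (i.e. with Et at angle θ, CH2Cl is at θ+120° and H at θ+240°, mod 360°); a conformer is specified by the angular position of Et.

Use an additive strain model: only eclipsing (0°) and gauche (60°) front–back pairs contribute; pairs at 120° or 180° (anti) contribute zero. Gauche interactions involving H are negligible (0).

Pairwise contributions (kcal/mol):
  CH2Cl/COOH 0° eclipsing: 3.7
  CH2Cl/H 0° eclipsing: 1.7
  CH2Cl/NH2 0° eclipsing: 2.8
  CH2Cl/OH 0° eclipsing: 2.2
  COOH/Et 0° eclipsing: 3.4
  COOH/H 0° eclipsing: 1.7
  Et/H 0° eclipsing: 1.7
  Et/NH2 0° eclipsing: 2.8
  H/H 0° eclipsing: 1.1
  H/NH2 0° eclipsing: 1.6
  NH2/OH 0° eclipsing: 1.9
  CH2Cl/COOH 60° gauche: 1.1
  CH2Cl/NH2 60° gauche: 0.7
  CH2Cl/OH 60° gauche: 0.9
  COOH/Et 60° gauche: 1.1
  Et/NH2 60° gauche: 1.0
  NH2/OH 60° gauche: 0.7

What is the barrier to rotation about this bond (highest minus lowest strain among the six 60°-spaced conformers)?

Et at 0° (eclipsed): COOH–Et eclipsed, H–CH2Cl eclipsed, NH2–H eclipsed; 3.4 + 1.7 + 1.6 = 6.7 kcal/mol.
Et at 60° (staggered): COOH–Et gauche, NH2–CH2Cl gauche; 1.1 + 0.7 = 1.8 kcal/mol.
Et at 120° (eclipsed): COOH–H eclipsed, H–Et eclipsed, NH2–CH2Cl eclipsed; 1.7 + 1.7 + 2.8 = 6.2 kcal/mol.
Et at 180° (staggered): COOH–CH2Cl gauche, NH2–Et gauche, NH2–CH2Cl gauche; 1.1 + 1.0 + 0.7 = 2.8 kcal/mol.
Et at 240° (eclipsed): COOH–CH2Cl eclipsed, H–H eclipsed, NH2–Et eclipsed; 3.7 + 1.1 + 2.8 = 7.6 kcal/mol.
Et at 300° (staggered): COOH–Et gauche, COOH–CH2Cl gauche, NH2–Et gauche; 1.1 + 1.1 + 1.0 = 3.2 kcal/mol.
Max at 240° (7.6 kcal/mol), min at 60° (1.8 kcal/mol); barrier = 5.8 kcal/mol.

5.8 kcal/mol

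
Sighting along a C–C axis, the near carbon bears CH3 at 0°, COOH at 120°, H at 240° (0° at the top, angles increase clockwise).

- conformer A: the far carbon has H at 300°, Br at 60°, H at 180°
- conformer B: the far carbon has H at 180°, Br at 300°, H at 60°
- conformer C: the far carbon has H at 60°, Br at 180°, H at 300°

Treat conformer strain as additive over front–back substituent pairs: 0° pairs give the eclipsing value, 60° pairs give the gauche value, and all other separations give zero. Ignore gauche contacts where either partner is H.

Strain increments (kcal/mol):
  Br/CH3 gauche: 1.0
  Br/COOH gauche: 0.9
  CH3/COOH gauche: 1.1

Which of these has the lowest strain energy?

C

A (staggered): CH3(0°)/Br(60°) gauche 1.0; COOH(120°)/Br(60°) gauche 0.9 → 1.9 kcal/mol.
B (staggered): CH3(0°)/Br(300°) gauche 1.0 → 1.0 kcal/mol.
C (staggered): COOH(120°)/Br(180°) gauche 0.9 → 0.9 kcal/mol.
C has the lowest total (0.9 kcal/mol).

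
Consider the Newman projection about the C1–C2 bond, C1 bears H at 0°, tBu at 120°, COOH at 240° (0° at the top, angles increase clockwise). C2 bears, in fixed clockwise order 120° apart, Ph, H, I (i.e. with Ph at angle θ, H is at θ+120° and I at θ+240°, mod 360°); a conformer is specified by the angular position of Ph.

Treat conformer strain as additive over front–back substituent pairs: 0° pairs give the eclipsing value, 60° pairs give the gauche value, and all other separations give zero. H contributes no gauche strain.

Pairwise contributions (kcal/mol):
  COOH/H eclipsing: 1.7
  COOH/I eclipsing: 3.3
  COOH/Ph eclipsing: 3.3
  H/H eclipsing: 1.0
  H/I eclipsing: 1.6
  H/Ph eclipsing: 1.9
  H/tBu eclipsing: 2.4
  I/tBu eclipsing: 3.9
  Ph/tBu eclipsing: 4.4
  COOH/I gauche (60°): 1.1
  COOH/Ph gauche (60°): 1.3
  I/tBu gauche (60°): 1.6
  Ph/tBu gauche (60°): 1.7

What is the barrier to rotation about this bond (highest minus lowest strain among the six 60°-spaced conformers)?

5.4 kcal/mol

Ph at 0° is eclipsed. H at 0° is eclipsed with Ph at 0° (1.9); tBu at 120° is eclipsed with H at 120° (2.4); COOH at 240° is eclipsed with I at 240° (3.3). Total 7.6 kcal/mol.
Ph at 60° is staggered. tBu at 120° is gauche with Ph at 60° (1.7); COOH at 240° is gauche with I at 300° (1.1). Total 2.8 kcal/mol.
Ph at 120° is eclipsed. H at 0° is eclipsed with I at 0° (1.6); tBu at 120° is eclipsed with Ph at 120° (4.4); COOH at 240° is eclipsed with H at 240° (1.7). Total 7.7 kcal/mol.
Ph at 180° is staggered. tBu at 120° is gauche with Ph at 180° (1.7); tBu at 120° is gauche with I at 60° (1.6); COOH at 240° is gauche with Ph at 180° (1.3). Total 4.6 kcal/mol.
Ph at 240° is eclipsed. H at 0° is eclipsed with H at 0° (1.0); tBu at 120° is eclipsed with I at 120° (3.9); COOH at 240° is eclipsed with Ph at 240° (3.3). Total 8.2 kcal/mol.
Ph at 300° is staggered. tBu at 120° is gauche with I at 180° (1.6); COOH at 240° is gauche with Ph at 300° (1.3); COOH at 240° is gauche with I at 180° (1.1). Total 4.0 kcal/mol.
Max at 240° (8.2 kcal/mol), min at 60° (2.8 kcal/mol); barrier = 5.4 kcal/mol.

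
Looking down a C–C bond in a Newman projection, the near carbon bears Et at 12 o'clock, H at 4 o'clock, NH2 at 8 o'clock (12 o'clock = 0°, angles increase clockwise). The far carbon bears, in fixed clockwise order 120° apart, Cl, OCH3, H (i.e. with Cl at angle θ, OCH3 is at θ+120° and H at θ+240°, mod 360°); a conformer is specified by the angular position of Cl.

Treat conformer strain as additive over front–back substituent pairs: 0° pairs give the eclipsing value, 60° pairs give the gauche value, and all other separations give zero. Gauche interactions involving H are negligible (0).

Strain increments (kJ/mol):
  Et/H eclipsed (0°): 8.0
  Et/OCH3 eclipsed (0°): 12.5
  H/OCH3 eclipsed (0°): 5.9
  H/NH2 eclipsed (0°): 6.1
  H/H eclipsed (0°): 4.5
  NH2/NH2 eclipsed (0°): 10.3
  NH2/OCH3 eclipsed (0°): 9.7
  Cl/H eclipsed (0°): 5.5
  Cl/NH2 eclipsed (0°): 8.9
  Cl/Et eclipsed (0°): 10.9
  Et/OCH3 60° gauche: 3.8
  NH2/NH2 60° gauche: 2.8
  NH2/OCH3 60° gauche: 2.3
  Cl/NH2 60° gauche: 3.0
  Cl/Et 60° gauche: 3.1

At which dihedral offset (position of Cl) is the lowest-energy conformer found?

Cl at 0° (eclipsed): Et–Cl eclipsed, H–OCH3 eclipsed, NH2–H eclipsed; 10.9 + 5.9 + 6.1 = 22.9 kJ/mol.
Cl at 60° (staggered): Et–Cl gauche, NH2–OCH3 gauche; 3.1 + 2.3 = 5.4 kJ/mol.
Cl at 120° (eclipsed): Et–H eclipsed, H–Cl eclipsed, NH2–OCH3 eclipsed; 8.0 + 5.5 + 9.7 = 23.2 kJ/mol.
Cl at 180° (staggered): Et–OCH3 gauche, NH2–Cl gauche, NH2–OCH3 gauche; 3.8 + 3.0 + 2.3 = 9.1 kJ/mol.
Cl at 240° (eclipsed): Et–OCH3 eclipsed, H–H eclipsed, NH2–Cl eclipsed; 12.5 + 4.5 + 8.9 = 25.9 kJ/mol.
Cl at 300° (staggered): Et–Cl gauche, Et–OCH3 gauche, NH2–Cl gauche; 3.1 + 3.8 + 3.0 = 9.9 kJ/mol.
The minimum (5.4 kJ/mol) occurs with Cl at 60°.

60°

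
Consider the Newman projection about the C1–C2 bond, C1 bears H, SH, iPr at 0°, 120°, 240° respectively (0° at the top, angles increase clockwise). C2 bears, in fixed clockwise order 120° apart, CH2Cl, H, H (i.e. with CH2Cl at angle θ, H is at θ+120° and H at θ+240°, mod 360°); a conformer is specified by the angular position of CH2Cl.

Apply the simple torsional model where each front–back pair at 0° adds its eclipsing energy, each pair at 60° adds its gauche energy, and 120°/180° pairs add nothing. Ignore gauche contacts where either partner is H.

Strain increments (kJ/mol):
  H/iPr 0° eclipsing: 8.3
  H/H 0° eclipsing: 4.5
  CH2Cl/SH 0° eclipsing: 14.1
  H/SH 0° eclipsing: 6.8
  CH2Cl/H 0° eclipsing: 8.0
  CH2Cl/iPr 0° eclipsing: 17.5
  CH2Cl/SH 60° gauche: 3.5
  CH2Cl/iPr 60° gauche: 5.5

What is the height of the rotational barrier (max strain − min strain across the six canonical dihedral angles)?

25.3 kJ/mol

CH2Cl at 0° is eclipsed. H at 0° is eclipsed with CH2Cl at 0° (8.0); SH at 120° is eclipsed with H at 120° (6.8); iPr at 240° is eclipsed with H at 240° (8.3). Total 23.1 kJ/mol.
CH2Cl at 60° is staggered. SH at 120° is gauche with CH2Cl at 60° (3.5). Total 3.5 kJ/mol.
CH2Cl at 120° is eclipsed. H at 0° is eclipsed with H at 0° (4.5); SH at 120° is eclipsed with CH2Cl at 120° (14.1); iPr at 240° is eclipsed with H at 240° (8.3). Total 26.9 kJ/mol.
CH2Cl at 180° is staggered. SH at 120° is gauche with CH2Cl at 180° (3.5); iPr at 240° is gauche with CH2Cl at 180° (5.5). Total 9.0 kJ/mol.
CH2Cl at 240° is eclipsed. H at 0° is eclipsed with H at 0° (4.5); SH at 120° is eclipsed with H at 120° (6.8); iPr at 240° is eclipsed with CH2Cl at 240° (17.5). Total 28.8 kJ/mol.
CH2Cl at 300° is staggered. iPr at 240° is gauche with CH2Cl at 300° (5.5). Total 5.5 kJ/mol.
Max at 240° (28.8 kJ/mol), min at 60° (3.5 kJ/mol); barrier = 25.3 kJ/mol.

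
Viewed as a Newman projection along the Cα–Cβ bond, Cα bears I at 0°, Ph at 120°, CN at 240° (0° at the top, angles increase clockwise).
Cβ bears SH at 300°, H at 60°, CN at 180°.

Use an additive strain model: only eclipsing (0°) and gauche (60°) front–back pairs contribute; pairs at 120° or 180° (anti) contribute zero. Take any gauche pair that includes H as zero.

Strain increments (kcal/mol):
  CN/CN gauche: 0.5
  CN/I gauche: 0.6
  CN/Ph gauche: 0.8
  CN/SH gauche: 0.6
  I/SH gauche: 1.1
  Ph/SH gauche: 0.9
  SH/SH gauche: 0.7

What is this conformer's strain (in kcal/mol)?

This conformer (staggered): I–SH gauche, Ph–CN gauche, CN–SH gauche, CN–CN gauche; 1.1 + 0.8 + 0.6 + 0.5 = 3.0 kcal/mol.

3.0 kcal/mol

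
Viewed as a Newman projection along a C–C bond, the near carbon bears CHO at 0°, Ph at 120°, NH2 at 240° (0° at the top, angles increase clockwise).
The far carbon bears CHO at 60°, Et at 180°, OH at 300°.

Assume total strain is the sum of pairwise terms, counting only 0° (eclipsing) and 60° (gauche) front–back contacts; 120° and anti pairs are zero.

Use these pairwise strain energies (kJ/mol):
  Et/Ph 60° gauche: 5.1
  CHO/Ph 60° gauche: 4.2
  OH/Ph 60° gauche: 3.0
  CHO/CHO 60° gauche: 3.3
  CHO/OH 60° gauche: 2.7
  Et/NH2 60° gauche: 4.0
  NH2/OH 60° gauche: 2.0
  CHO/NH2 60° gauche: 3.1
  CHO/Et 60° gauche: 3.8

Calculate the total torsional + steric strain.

21.3 kJ/mol

This conformer (staggered): CHO–CHO gauche, CHO–OH gauche, Ph–CHO gauche, Ph–Et gauche, NH2–Et gauche, NH2–OH gauche; 3.3 + 2.7 + 4.2 + 5.1 + 4.0 + 2.0 = 21.3 kJ/mol.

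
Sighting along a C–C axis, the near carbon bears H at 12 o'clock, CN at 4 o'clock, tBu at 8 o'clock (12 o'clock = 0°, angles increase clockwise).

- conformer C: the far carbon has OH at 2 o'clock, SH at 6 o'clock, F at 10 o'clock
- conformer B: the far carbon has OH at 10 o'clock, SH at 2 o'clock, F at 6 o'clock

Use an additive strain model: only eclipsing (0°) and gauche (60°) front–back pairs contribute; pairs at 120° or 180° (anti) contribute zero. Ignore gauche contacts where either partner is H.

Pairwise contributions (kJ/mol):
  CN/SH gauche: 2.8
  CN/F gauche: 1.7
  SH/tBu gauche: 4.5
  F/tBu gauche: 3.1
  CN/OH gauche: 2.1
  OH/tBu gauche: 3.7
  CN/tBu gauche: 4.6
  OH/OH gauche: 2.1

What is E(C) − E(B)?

+1.2 kJ/mol

C (staggered): CN(120°)/OH(60°) gauche 2.1; CN(120°)/SH(180°) gauche 2.8; tBu(240°)/SH(180°) gauche 4.5; tBu(240°)/F(300°) gauche 3.1 → 12.5 kJ/mol.
B (staggered): CN(120°)/SH(60°) gauche 2.8; CN(120°)/F(180°) gauche 1.7; tBu(240°)/OH(300°) gauche 3.7; tBu(240°)/F(180°) gauche 3.1 → 11.3 kJ/mol.
E(C) − E(B) = 12.5 − 11.3 = +1.2 kJ/mol.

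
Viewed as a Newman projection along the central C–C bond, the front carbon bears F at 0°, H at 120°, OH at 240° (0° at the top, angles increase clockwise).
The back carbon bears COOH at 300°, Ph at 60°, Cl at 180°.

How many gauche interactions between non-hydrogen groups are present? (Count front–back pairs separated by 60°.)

Non-H gauche pairs: F(0°)/COOH(300°); F(0°)/Ph(60°); OH(240°)/COOH(300°); OH(240°)/Cl(180°) — 4 interactions.

4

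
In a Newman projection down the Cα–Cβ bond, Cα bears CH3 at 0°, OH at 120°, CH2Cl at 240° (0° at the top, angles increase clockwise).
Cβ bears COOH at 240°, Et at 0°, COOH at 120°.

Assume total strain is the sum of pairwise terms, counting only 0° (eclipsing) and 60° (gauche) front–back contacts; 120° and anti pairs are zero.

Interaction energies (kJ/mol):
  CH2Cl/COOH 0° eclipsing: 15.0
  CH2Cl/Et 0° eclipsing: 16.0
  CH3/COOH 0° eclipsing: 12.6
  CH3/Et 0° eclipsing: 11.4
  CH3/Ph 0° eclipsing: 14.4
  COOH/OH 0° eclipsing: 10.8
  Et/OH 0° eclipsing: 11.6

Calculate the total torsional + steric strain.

This conformer (eclipsed): CH3(0°)/Et(0°) eclipsed 11.4; OH(120°)/COOH(120°) eclipsed 10.8; CH2Cl(240°)/COOH(240°) eclipsed 15.0 → 37.2 kJ/mol.

37.2 kJ/mol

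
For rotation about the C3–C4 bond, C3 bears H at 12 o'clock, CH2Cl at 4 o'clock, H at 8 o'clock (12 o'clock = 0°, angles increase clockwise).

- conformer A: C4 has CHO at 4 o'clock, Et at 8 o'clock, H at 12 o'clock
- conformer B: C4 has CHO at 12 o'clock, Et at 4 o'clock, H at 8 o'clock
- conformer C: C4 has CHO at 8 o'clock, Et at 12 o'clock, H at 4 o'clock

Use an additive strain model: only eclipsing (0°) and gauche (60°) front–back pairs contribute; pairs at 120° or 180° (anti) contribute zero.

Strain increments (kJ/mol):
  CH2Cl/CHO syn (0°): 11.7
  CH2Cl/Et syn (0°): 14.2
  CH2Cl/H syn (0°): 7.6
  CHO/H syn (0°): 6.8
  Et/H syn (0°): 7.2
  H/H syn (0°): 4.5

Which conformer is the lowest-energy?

A (eclipsed): H–H eclipsed, CH2Cl–CHO eclipsed, H–Et eclipsed; 4.5 + 11.7 + 7.2 = 23.4 kJ/mol.
B (eclipsed): H–CHO eclipsed, CH2Cl–Et eclipsed, H–H eclipsed; 6.8 + 14.2 + 4.5 = 25.5 kJ/mol.
C (eclipsed): H–Et eclipsed, CH2Cl–H eclipsed, H–CHO eclipsed; 7.2 + 7.6 + 6.8 = 21.6 kJ/mol.
C has the lowest total (21.6 kJ/mol).

C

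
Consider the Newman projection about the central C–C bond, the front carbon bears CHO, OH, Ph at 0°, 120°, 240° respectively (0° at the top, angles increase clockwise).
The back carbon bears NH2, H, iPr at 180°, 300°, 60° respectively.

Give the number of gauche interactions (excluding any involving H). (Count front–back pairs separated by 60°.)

4

Non-H gauche pairs: CHO(0°)/iPr(60°); OH(120°)/NH2(180°); OH(120°)/iPr(60°); Ph(240°)/NH2(180°) — 4 interactions.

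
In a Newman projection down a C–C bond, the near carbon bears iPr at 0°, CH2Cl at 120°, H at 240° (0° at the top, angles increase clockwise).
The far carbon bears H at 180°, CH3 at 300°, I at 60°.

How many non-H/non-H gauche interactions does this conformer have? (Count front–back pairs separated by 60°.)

3

Non-H gauche pairs: iPr(0°)/CH3(300°); iPr(0°)/I(60°); CH2Cl(120°)/I(60°) — 3 interactions.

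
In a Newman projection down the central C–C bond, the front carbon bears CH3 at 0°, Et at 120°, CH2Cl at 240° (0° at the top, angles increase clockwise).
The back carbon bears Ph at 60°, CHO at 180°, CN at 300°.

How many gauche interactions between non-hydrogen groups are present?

Non-H gauche pairs: CH3(0°)/Ph(60°); CH3(0°)/CN(300°); Et(120°)/Ph(60°); Et(120°)/CHO(180°); CH2Cl(240°)/CHO(180°); CH2Cl(240°)/CN(300°) — 6 interactions.

6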